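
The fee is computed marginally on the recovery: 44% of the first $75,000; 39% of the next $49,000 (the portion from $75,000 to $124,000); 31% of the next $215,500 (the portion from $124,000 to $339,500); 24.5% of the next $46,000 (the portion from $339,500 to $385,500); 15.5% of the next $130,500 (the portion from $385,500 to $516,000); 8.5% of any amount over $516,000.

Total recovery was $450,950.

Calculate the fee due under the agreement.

$140,329.75

First $75,000 at 44% = $33,000.00
Next $49,000 at 39% = $19,110.00
Next $215,500 at 31% = $66,805.00
Next $46,000 at 24.5% = $11,270.00
Remaining $65,450 at 15.5% = $10,144.75
Fee: $33,000.00 + $19,110.00 + $66,805.00 + $11,270.00 + $10,144.75 = $140,329.75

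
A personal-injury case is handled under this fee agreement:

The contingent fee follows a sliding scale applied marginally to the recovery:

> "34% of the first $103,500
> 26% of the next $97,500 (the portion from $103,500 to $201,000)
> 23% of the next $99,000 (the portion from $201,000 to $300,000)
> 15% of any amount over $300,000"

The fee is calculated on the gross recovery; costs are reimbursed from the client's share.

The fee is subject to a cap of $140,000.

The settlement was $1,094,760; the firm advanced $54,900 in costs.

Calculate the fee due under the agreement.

Fee base is the gross recovery, $1,094,760; costs are reimbursed separately.
First $103,500 at 34% = $35,190.00
Next $97,500 at 26% = $25,350.00
Next $99,000 at 23% = $22,770.00
Remaining $794,760 at 15% = $119,214.00
Fee: $35,190.00 + $25,350.00 + $22,770.00 + $119,214.00 = $202,524.00
$202,524.00 exceeds the $140,000 cap, so the fee is capped at $140,000.00.

$140,000.00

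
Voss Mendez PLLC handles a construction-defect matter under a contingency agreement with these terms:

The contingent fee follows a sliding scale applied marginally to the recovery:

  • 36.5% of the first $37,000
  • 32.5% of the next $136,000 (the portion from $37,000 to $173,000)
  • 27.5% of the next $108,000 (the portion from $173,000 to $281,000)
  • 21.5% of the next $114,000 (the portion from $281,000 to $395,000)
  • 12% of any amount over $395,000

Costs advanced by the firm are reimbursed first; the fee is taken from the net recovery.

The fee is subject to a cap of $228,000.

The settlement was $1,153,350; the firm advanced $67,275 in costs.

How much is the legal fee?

Fee base (net of costs): $1,153,350 − $67,275 = $1,086,075
First $37,000 at 36.5% = $13,505.00
Next $136,000 at 32.5% = $44,200.00
Next $108,000 at 27.5% = $29,700.00
Next $114,000 at 21.5% = $24,510.00
Remaining $691,075 at 12% = $82,929.00
Fee: $13,505.00 + $44,200.00 + $29,700.00 + $24,510.00 + $82,929.00 = $194,844.00
$194,844.00 is under the $228,000 cap.

$194,844.00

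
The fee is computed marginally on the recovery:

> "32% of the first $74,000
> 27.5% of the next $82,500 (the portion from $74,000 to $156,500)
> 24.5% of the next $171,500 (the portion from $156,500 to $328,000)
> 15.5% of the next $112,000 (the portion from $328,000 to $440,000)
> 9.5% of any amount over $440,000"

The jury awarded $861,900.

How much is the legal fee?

First $74,000 at 32% = $23,680.00
Next $82,500 at 27.5% = $22,687.50
Next $171,500 at 24.5% = $42,017.50
Next $112,000 at 15.5% = $17,360.00
Remaining $421,900 at 9.5% = $40,080.50
Fee: $23,680.00 + $22,687.50 + $42,017.50 + $17,360.00 + $40,080.50 = $145,825.50

$145,825.50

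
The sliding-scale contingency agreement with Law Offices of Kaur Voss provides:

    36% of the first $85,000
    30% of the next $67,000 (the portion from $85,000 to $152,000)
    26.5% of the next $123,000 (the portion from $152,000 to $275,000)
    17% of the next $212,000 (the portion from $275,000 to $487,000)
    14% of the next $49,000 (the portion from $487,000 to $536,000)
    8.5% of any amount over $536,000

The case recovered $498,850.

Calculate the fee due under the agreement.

First $85,000 at 36% = $30,600.00
Next $67,000 at 30% = $20,100.00
Next $123,000 at 26.5% = $32,595.00
Next $212,000 at 17% = $36,040.00
Remaining $11,850 at 14% = $1,659.00
Fee: $30,600.00 + $20,100.00 + $32,595.00 + $36,040.00 + $1,659.00 = $120,994.00

$120,994.00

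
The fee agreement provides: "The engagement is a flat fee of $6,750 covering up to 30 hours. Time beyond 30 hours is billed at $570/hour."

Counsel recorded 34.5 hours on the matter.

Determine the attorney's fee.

$9,315.00

Flat fee: $6,750.00
Excess hours: 34.5 − 30 = 4.5
Overrun: 4.5 × $570 = $2,565.00
Total: $6,750.00 + $2,565.00 = $9,315.00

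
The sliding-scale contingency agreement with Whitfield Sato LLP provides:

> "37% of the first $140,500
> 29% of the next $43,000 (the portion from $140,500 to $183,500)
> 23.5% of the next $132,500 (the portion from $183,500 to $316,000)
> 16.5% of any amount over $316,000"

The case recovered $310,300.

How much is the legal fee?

First $140,500 at 37% = $51,985.00
Next $43,000 at 29% = $12,470.00
Remaining $126,800 at 23.5% = $29,798.00
Fee: $51,985.00 + $12,470.00 + $29,798.00 = $94,253.00

$94,253.00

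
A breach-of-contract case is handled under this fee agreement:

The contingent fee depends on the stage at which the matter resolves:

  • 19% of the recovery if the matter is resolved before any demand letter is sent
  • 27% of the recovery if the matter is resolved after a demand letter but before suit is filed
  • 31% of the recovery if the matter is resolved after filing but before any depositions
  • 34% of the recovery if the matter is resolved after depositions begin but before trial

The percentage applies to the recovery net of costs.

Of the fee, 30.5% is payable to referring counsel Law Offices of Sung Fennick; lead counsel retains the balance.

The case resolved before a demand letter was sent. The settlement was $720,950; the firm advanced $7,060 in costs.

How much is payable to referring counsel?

$41,369.93

Fee base (net of costs): $720,950 − $7,060 = $713,890
The matter resolved before a demand letter was sent, so the 19% rate applies.
$713,890 × 19% = $135,639.10
Referral share: 30.5% of $135,639.10 = $41,369.93; lead counsel retains $135,639.10 − $41,369.93 = $94,269.17.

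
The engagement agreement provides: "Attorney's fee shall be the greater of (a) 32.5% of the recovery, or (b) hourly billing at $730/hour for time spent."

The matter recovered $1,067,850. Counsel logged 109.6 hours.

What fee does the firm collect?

$347,051.25

(a) 32.5% of $1,067,850 = $347,051.25
(b) 109.6 × $730 = $80,008.00
The greater is (a): $347,051.25.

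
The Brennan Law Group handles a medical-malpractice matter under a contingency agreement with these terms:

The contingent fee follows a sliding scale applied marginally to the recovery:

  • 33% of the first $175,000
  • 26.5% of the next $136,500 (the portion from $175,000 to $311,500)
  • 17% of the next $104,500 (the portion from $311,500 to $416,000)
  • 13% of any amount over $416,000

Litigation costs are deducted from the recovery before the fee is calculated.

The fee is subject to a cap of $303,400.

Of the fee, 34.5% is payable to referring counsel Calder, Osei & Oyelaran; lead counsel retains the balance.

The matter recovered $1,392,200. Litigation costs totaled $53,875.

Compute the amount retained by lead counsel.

$151,691.29

Fee base (net of costs): $1,392,200 − $53,875 = $1,338,325
First $175,000 at 33% = $57,750.00
Next $136,500 at 26.5% = $36,172.50
Next $104,500 at 17% = $17,765.00
Remaining $922,325 at 13% = $119,902.25
Fee: $57,750.00 + $36,172.50 + $17,765.00 + $119,902.25 = $231,589.75
$231,589.75 is under the $303,400 cap.
Referral share: 34.5% of $231,589.75 = $79,898.46; lead counsel retains $231,589.75 − $79,898.46 = $151,691.29.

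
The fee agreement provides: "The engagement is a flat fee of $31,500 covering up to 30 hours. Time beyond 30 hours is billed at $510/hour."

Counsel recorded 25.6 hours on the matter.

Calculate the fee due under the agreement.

25.6 hours is within the 30-hour scope; only the flat fee applies.

$31,500.00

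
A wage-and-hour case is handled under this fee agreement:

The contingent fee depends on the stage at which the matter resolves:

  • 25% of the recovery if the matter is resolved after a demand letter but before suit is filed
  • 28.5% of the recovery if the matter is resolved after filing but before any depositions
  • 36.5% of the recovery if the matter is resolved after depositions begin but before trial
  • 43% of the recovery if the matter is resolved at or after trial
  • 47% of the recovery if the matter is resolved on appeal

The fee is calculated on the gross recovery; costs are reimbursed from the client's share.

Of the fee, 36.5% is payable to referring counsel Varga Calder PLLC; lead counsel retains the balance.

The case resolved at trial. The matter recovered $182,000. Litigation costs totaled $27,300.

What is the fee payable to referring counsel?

Fee base is the gross recovery, $182,000; costs are reimbursed separately.
The matter resolved at trial, so the 43% rate applies.
$182,000 × 43% = $78,260.00
Referral share: 36.5% of $78,260.00 = $28,564.90; lead counsel retains $78,260.00 − $28,564.90 = $49,695.10.

$28,564.90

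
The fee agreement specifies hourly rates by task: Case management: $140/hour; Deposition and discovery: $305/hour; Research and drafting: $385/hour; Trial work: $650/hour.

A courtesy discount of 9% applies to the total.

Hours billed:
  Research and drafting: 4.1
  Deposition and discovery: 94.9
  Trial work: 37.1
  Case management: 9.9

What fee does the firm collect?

$50,981.84

Case management: 9.9 × $140 = $1,386.00
Deposition and discovery: 94.9 × $305 = $28,944.50
Research and drafting: 4.1 × $385 = $1,578.50
Trial work: 37.1 × $650 = $24,115.00
Subtotal: $56,024.00
Less 9% discount: −$5,042.16
Total: $56,024.00 − $5,042.16 = $50,981.84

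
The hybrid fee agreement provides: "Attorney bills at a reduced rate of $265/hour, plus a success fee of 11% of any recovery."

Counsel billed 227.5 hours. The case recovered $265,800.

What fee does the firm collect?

$89,525.50

Hourly: 227.5 × $265 = $60,287.50
Success fee: 11% of $265,800 = $29,238.00
Total: $60,287.50 + $29,238.00 = $89,525.50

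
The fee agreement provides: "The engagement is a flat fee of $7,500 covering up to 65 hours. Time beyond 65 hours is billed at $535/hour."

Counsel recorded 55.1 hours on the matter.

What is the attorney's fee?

$7,500.00

55.1 hours is within the 65-hour scope; only the flat fee applies.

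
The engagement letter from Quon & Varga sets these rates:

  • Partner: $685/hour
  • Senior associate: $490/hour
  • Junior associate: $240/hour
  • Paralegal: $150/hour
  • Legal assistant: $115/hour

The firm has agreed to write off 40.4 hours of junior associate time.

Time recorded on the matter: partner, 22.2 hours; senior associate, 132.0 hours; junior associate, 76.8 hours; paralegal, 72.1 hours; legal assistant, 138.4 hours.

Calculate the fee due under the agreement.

$115,354.00

Partner: 22.2 × $685 = $15,207.00
Senior associate: 132.0 × $490 = $64,680.00
Junior associate: 76.8 × $240 = $18,432.00
Paralegal: 72.1 × $150 = $10,815.00
Legal assistant: 138.4 × $115 = $15,916.00
Subtotal: $125,050.00
Write-off: 40.4 × $240 = $9,696.00
Total: $125,050.00 − $9,696.00 = $115,354.00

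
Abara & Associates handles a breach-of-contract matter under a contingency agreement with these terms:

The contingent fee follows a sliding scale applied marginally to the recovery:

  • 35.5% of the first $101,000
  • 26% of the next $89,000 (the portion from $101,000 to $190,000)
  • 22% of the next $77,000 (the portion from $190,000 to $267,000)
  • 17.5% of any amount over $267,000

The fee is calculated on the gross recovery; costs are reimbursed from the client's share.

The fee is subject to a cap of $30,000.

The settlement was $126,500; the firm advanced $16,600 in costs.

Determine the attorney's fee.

$30,000.00

Fee base is the gross recovery, $126,500; costs are reimbursed separately.
First $101,000 at 35.5% = $35,855.00
Remaining $25,500 at 26% = $6,630.00
Fee: $35,855.00 + $6,630.00 = $42,485.00
$42,485.00 exceeds the $30,000 cap, so the fee is capped at $30,000.00.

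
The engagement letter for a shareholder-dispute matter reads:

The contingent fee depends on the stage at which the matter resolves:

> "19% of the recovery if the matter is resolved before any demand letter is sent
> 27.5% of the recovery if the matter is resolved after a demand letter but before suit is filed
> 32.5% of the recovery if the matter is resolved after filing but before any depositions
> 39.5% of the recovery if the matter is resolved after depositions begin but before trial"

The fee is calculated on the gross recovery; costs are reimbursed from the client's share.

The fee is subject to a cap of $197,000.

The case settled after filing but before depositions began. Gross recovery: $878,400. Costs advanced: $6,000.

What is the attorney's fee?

Fee base is the gross recovery, $878,400; costs are reimbursed separately.
The matter settled after filing but before depositions began, so the 32.5% rate applies.
$878,400 × 32.5% = $285,480.00
$285,480.00 exceeds the $197,000 cap, so the fee is capped at $197,000.00.

$197,000.00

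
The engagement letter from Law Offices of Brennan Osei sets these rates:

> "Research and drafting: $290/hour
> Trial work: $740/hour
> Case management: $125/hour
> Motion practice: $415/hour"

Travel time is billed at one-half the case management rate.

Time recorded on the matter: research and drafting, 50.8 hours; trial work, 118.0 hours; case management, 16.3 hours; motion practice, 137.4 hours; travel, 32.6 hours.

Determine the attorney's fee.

$163,148.00

Research and drafting: 50.8 × $290 = $14,732.00
Trial work: 118.0 × $740 = $87,320.00
Case management: 16.3 × $125 = $2,037.50
Motion practice: 137.4 × $415 = $57,021.00
Subtotal: $14,732.00 + $87,320.00 + $2,037.50 + $57,021.00 = $161,110.50
Travel: 32.6 × ($125 ÷ 2) = 32.6 × $62.50 = $2,037.50
Total: $161,110.50 + $2,037.50 = $163,148.00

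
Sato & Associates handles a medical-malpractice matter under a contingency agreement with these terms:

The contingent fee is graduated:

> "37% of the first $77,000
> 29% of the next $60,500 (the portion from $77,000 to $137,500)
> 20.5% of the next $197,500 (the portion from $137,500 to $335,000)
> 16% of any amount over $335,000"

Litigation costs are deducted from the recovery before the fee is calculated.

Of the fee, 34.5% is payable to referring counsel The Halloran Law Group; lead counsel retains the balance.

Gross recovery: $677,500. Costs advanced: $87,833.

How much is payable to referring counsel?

Fee base (net of costs): $677,500 − $87,833 = $589,667
First $77,000 at 37% = $28,490.00
Next $60,500 at 29% = $17,545.00
Next $197,500 at 20.5% = $40,487.50
Remaining $254,667 at 16% = $40,746.72
Fee: $28,490.00 + $17,545.00 + $40,487.50 + $40,746.72 = $127,269.22
Referral share: 34.5% of $127,269.22 = $43,907.88; lead counsel retains $127,269.22 − $43,907.88 = $83,361.34.

$43,907.88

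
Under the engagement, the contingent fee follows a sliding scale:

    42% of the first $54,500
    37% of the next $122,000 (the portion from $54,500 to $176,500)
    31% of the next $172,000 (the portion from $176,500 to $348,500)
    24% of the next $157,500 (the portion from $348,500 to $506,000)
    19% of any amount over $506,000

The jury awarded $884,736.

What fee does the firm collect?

$231,109.84

First $54,500 at 42% = $22,890.00
Next $122,000 at 37% = $45,140.00
Next $172,000 at 31% = $53,320.00
Next $157,500 at 24% = $37,800.00
Remaining $378,736 at 19% = $71,959.84
Fee: $22,890.00 + $45,140.00 + $53,320.00 + $37,800.00 + $71,959.84 = $231,109.84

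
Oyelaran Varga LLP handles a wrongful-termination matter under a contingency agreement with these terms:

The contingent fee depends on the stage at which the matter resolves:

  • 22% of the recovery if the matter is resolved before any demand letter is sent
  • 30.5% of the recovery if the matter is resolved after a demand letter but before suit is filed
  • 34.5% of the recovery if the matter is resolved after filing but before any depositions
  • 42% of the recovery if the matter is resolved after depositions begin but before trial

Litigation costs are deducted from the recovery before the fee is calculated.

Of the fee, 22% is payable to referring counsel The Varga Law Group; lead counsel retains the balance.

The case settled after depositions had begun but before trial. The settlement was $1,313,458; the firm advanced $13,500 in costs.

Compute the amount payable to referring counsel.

$120,116.12

Fee base (net of costs): $1,313,458 − $13,500 = $1,299,958
The matter settled after depositions had begun but before trial, so the 42% rate applies.
$1,299,958 × 42% = $545,982.36
Referral share: 22% of $545,982.36 = $120,116.12; lead counsel retains $545,982.36 − $120,116.12 = $425,866.24.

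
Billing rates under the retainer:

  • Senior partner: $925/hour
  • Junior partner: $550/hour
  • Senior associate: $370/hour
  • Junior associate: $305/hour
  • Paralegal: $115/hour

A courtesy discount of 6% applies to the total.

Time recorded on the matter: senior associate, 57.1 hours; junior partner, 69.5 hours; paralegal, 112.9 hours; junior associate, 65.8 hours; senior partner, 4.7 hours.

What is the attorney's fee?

Senior partner: 4.7 × $925 = $4,347.50
Junior partner: 69.5 × $550 = $38,225.00
Senior associate: 57.1 × $370 = $21,127.00
Junior associate: 65.8 × $305 = $20,069.00
Paralegal: 112.9 × $115 = $12,983.50
Subtotal: $96,752.00
Less 6% discount: −$5,805.12
Total: $96,752.00 − $5,805.12 = $90,946.88

$90,946.88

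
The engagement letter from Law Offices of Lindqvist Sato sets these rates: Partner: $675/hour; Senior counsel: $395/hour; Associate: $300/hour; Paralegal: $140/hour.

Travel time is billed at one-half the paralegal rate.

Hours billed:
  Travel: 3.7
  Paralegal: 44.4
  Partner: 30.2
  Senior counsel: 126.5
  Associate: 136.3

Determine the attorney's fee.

$117,717.50

Partner: 30.2 × $675 = $20,385.00
Senior counsel: 126.5 × $395 = $49,967.50
Associate: 136.3 × $300 = $40,890.00
Paralegal: 44.4 × $140 = $6,216.00
Subtotal: $20,385.00 + $49,967.50 + $40,890.00 + $6,216.00 = $117,458.50
Travel: 3.7 × ($140 ÷ 2) = 3.7 × $70.00 = $259.00
Total: $117,458.50 + $259.00 = $117,717.50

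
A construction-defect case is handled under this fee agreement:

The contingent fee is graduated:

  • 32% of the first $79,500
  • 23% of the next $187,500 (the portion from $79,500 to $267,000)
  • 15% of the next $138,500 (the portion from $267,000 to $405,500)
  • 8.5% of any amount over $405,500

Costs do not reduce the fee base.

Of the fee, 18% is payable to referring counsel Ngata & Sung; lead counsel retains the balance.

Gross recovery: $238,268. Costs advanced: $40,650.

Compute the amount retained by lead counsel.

Fee base is the gross recovery, $238,268; costs are reimbursed separately.
First $79,500 at 32% = $25,440.00
Remaining $158,768 at 23% = $36,516.64
Fee: $25,440.00 + $36,516.64 = $61,956.64
Referral share: 18% of $61,956.64 = $11,152.20; lead counsel retains $61,956.64 − $11,152.20 = $50,804.44.

$50,804.44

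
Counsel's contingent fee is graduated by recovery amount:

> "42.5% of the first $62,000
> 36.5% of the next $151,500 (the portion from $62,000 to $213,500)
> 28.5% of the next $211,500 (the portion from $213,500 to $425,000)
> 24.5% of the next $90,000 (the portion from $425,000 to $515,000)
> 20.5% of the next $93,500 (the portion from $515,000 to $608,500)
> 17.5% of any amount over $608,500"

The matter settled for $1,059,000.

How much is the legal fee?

$261,980.00

First $62,000 at 42.5% = $26,350.00
Next $151,500 at 36.5% = $55,297.50
Next $211,500 at 28.5% = $60,277.50
Next $90,000 at 24.5% = $22,050.00
Next $93,500 at 20.5% = $19,167.50
Remaining $450,500 at 17.5% = $78,837.50
Fee: $26,350.00 + $55,297.50 + $60,277.50 + $22,050.00 + $19,167.50 + $78,837.50 = $261,980.00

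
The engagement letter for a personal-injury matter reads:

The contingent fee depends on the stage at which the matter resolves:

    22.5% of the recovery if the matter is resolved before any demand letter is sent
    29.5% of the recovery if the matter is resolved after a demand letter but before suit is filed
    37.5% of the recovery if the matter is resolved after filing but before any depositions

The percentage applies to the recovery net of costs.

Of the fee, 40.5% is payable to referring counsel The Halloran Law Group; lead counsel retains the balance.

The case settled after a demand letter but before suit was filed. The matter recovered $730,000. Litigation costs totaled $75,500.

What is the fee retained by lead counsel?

$114,881.11

Fee base (net of costs): $730,000 − $75,500 = $654,500
The matter settled after a demand letter but before suit was filed, so the 29.5% rate applies.
$654,500 × 29.5% = $193,077.50
Referral share: 40.5% of $193,077.50 = $78,196.39; lead counsel retains $193,077.50 − $78,196.39 = $114,881.11.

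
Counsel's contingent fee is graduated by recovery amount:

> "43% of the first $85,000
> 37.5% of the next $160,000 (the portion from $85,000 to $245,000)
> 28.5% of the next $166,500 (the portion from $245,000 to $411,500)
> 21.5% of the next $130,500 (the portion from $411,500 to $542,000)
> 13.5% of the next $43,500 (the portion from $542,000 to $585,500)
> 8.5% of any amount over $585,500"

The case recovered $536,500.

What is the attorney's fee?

$170,877.50

First $85,000 at 43% = $36,550.00
Next $160,000 at 37.5% = $60,000.00
Next $166,500 at 28.5% = $47,452.50
Remaining $125,000 at 21.5% = $26,875.00
Fee: $36,550.00 + $60,000.00 + $47,452.50 + $26,875.00 = $170,877.50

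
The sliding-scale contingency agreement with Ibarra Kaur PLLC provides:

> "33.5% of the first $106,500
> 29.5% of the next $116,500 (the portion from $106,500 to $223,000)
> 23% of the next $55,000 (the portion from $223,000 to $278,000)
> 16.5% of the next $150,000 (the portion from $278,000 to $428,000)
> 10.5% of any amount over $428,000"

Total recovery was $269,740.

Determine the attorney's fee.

$80,795.20

First $106,500 at 33.5% = $35,677.50
Next $116,500 at 29.5% = $34,367.50
Remaining $46,740 at 23% = $10,750.20
Fee: $35,677.50 + $34,367.50 + $10,750.20 = $80,795.20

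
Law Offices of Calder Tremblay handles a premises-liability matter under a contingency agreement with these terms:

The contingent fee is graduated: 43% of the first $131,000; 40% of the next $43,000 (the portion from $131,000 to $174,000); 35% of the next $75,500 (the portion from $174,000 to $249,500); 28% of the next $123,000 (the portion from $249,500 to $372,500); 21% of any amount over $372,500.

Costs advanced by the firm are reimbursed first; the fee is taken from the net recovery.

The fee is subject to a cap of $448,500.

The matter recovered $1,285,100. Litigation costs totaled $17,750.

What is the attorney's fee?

Fee base (net of costs): $1,285,100 − $17,750 = $1,267,350
First $131,000 at 43% = $56,330.00
Next $43,000 at 40% = $17,200.00
Next $75,500 at 35% = $26,425.00
Next $123,000 at 28% = $34,440.00
Remaining $894,850 at 21% = $187,918.50
Fee: $56,330.00 + $17,200.00 + $26,425.00 + $34,440.00 + $187,918.50 = $322,313.50
$322,313.50 is under the $448,500 cap.

$322,313.50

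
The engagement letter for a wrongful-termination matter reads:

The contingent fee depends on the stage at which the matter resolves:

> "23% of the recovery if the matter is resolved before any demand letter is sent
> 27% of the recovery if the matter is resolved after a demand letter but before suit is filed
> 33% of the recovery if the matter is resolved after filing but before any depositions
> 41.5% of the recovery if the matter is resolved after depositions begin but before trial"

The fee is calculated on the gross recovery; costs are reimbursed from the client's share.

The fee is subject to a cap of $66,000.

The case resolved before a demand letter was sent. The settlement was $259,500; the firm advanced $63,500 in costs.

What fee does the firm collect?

$59,685.00

Fee base is the gross recovery, $259,500; costs are reimbursed separately.
The matter resolved before a demand letter was sent, so the 23% rate applies.
$259,500 × 23% = $59,685.00
$59,685.00 is under the $66,000 cap.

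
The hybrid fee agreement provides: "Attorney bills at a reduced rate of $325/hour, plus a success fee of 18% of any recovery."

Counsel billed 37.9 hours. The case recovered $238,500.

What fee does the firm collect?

$55,247.50

Hourly: 37.9 × $325 = $12,317.50
Success fee: 18% of $238,500 = $42,930.00
Total: $12,317.50 + $42,930.00 = $55,247.50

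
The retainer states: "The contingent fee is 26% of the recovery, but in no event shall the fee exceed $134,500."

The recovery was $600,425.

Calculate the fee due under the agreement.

26% of $600,425 = $156,110.50
That exceeds the $134,500 cap, so the fee is capped at $134,500.

$134,500.00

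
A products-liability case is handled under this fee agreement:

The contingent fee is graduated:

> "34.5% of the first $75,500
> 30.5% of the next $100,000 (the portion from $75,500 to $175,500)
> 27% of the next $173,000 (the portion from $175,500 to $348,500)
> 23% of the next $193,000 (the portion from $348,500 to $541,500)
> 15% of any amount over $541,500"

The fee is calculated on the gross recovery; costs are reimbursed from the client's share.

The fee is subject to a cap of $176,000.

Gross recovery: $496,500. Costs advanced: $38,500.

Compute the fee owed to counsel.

Fee base is the gross recovery, $496,500; costs are reimbursed separately.
First $75,500 at 34.5% = $26,047.50
Next $100,000 at 30.5% = $30,500.00
Next $173,000 at 27% = $46,710.00
Remaining $148,000 at 23% = $34,040.00
Fee: $26,047.50 + $30,500.00 + $46,710.00 + $34,040.00 = $137,297.50
$137,297.50 is under the $176,000 cap.

$137,297.50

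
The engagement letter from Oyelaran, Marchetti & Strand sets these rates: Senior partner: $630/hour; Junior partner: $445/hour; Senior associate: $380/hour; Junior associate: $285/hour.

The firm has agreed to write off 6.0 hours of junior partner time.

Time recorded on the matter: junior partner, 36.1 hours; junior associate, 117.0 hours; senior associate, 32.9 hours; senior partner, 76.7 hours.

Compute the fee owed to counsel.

Senior partner: 76.7 × $630 = $48,321.00
Junior partner: 36.1 × $445 = $16,064.50
Senior associate: 32.9 × $380 = $12,502.00
Junior associate: 117.0 × $285 = $33,345.00
Subtotal: $110,232.50
Write-off: 6.0 × $445 = $2,670.00
Total: $110,232.50 − $2,670.00 = $107,562.50

$107,562.50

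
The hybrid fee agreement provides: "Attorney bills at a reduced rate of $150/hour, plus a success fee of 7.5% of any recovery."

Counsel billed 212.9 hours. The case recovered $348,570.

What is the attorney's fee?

Hourly: 212.9 × $150 = $31,935.00
Success fee: 7.5% of $348,570 = $26,142.75
Total: $31,935.00 + $26,142.75 = $58,077.75

$58,077.75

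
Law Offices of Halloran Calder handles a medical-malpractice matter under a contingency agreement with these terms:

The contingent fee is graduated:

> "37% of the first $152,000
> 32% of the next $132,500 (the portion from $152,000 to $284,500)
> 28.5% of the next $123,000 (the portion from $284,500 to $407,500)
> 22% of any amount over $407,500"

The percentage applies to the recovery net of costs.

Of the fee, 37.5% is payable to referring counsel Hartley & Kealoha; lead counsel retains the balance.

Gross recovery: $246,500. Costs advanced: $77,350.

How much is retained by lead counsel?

Fee base (net of costs): $246,500 − $77,350 = $169,150
First $152,000 at 37% = $56,240.00
Remaining $17,150 at 32% = $5,488.00
Fee: $56,240.00 + $5,488.00 = $61,728.00
Referral share: 37.5% of $61,728.00 = $23,148.00; lead counsel retains $61,728.00 − $23,148.00 = $38,580.00.

$38,580.00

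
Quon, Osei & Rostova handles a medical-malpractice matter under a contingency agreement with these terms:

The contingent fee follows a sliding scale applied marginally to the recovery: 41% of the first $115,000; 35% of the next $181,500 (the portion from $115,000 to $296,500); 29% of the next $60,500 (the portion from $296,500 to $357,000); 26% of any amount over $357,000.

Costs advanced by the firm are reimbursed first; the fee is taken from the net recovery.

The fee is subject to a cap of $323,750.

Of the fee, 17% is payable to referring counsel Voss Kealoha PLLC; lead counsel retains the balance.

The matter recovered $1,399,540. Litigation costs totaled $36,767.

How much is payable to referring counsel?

$55,037.50

Fee base (net of costs): $1,399,540 − $36,767 = $1,362,773
First $115,000 at 41% = $47,150.00
Next $181,500 at 35% = $63,525.00
Next $60,500 at 29% = $17,545.00
Remaining $1,005,773 at 26% = $261,500.98
Fee: $47,150.00 + $63,525.00 + $17,545.00 + $261,500.98 = $389,720.98
$389,720.98 exceeds the $323,750 cap, so the fee is capped at $323,750.00.
Referral share: 17% of $323,750.00 = $55,037.50; lead counsel retains $323,750.00 − $55,037.50 = $268,712.50.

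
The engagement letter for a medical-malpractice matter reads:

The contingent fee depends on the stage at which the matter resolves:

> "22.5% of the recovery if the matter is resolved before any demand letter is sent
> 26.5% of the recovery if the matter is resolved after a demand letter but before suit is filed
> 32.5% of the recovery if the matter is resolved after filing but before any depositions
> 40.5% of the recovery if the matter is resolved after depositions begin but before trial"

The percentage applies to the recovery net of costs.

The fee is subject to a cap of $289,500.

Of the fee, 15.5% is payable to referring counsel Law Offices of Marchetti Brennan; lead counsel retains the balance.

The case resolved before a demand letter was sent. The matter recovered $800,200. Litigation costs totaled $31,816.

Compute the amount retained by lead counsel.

$146,089.01

Fee base (net of costs): $800,200 − $31,816 = $768,384
The matter resolved before a demand letter was sent, so the 22.5% rate applies.
$768,384 × 22.5% = $172,886.40
$172,886.40 is under the $289,500 cap.
Referral share: 15.5% of $172,886.40 = $26,797.39; lead counsel retains $172,886.40 − $26,797.39 = $146,089.01.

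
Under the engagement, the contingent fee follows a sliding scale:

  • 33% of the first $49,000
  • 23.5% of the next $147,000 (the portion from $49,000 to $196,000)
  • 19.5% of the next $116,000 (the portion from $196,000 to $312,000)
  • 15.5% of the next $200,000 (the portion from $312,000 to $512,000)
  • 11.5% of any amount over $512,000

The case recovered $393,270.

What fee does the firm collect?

First $49,000 at 33% = $16,170.00
Next $147,000 at 23.5% = $34,545.00
Next $116,000 at 19.5% = $22,620.00
Remaining $81,270 at 15.5% = $12,596.85
Fee: $16,170.00 + $34,545.00 + $22,620.00 + $12,596.85 = $85,931.85

$85,931.85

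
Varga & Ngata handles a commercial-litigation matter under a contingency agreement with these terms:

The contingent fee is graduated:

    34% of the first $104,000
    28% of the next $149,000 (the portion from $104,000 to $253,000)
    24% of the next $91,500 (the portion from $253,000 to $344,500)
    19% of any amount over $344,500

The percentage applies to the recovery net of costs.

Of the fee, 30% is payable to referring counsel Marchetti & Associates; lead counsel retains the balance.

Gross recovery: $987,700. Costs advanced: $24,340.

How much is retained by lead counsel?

$151,636.38

Fee base (net of costs): $987,700 − $24,340 = $963,360
First $104,000 at 34% = $35,360.00
Next $149,000 at 28% = $41,720.00
Next $91,500 at 24% = $21,960.00
Remaining $618,860 at 19% = $117,583.40
Fee: $35,360.00 + $41,720.00 + $21,960.00 + $117,583.40 = $216,623.40
Referral share: 30% of $216,623.40 = $64,987.02; lead counsel retains $216,623.40 − $64,987.02 = $151,636.38.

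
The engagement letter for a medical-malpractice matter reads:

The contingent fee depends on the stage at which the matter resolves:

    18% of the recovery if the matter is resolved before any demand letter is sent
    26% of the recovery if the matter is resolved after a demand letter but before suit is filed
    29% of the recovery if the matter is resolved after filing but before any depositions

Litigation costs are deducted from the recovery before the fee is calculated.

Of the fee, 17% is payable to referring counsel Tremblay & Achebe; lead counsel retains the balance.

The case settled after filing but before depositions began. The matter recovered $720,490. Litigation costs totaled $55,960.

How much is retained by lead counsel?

$159,952.37

Fee base (net of costs): $720,490 − $55,960 = $664,530
The matter settled after filing but before depositions began, so the 29% rate applies.
$664,530 × 29% = $192,713.70
Referral share: 17% of $192,713.70 = $32,761.33; lead counsel retains $192,713.70 − $32,761.33 = $159,952.37.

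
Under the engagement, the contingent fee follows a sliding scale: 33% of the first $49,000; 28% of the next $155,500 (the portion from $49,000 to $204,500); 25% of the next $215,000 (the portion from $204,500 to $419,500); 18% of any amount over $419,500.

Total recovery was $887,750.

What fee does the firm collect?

First $49,000 at 33% = $16,170.00
Next $155,500 at 28% = $43,540.00
Next $215,000 at 25% = $53,750.00
Remaining $468,250 at 18% = $84,285.00
Fee: $16,170.00 + $43,540.00 + $53,750.00 + $84,285.00 = $197,745.00

$197,745.00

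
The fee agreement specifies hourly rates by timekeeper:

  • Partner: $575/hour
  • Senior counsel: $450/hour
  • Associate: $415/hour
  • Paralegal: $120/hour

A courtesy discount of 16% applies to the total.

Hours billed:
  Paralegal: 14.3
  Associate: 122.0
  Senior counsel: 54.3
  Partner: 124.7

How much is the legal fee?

$124,726.14

Partner: 124.7 × $575 = $71,702.50
Senior counsel: 54.3 × $450 = $24,435.00
Associate: 122.0 × $415 = $50,630.00
Paralegal: 14.3 × $120 = $1,716.00
Subtotal: $148,483.50
Less 16% discount: −$23,757.36
Total: $148,483.50 − $23,757.36 = $124,726.14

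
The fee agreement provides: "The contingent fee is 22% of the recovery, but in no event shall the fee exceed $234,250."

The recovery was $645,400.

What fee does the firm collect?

$141,988.00

22% of $645,400 = $141,988.00
That is under the $234,250 cap.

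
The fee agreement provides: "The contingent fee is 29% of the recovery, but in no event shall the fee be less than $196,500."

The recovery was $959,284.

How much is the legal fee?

29% of $959,284 = $278,192.36
That exceeds the $196,500 minimum.

$278,192.36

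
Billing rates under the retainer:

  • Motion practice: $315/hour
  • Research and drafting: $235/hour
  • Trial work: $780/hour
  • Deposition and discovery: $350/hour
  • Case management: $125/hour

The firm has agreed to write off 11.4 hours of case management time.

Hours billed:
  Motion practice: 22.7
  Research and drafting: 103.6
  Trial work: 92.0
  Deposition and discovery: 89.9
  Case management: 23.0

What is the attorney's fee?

Motion practice: 22.7 × $315 = $7,150.50
Research and drafting: 103.6 × $235 = $24,346.00
Trial work: 92.0 × $780 = $71,760.00
Deposition and discovery: 89.9 × $350 = $31,465.00
Case management: 23.0 × $125 = $2,875.00
Subtotal: $137,596.50
Write-off: 11.4 × $125 = $1,425.00
Total: $137,596.50 − $1,425.00 = $136,171.50

$136,171.50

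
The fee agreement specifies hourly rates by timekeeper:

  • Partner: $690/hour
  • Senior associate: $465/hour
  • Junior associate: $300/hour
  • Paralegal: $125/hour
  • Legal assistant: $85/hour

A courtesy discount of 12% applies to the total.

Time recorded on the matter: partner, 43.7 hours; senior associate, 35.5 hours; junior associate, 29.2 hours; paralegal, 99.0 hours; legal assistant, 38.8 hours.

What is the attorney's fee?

Partner: 43.7 × $690 = $30,153.00
Senior associate: 35.5 × $465 = $16,507.50
Junior associate: 29.2 × $300 = $8,760.00
Paralegal: 99.0 × $125 = $12,375.00
Legal assistant: 38.8 × $85 = $3,298.00
Subtotal: $71,093.50
Less 12% discount: −$8,531.22
Total: $71,093.50 − $8,531.22 = $62,562.28

$62,562.28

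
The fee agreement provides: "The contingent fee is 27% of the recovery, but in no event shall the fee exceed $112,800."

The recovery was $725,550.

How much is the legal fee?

$112,800.00

27% of $725,550 = $195,898.50
That exceeds the $112,800 cap, so the fee is capped at $112,800.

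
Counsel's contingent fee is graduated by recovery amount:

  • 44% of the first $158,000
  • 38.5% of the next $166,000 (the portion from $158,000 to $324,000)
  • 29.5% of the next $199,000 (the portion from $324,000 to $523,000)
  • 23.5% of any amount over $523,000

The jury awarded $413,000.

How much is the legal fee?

$159,685.00

First $158,000 at 44% = $69,520.00
Next $166,000 at 38.5% = $63,910.00
Remaining $89,000 at 29.5% = $26,255.00
Fee: $69,520.00 + $63,910.00 + $26,255.00 = $159,685.00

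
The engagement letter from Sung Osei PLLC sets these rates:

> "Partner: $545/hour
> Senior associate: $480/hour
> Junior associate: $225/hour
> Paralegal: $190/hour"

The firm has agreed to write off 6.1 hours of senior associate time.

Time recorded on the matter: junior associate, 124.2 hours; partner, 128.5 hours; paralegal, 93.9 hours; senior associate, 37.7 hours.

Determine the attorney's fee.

Partner: 128.5 × $545 = $70,032.50
Senior associate: 37.7 × $480 = $18,096.00
Junior associate: 124.2 × $225 = $27,945.00
Paralegal: 93.9 × $190 = $17,841.00
Subtotal: $133,914.50
Write-off: 6.1 × $480 = $2,928.00
Total: $133,914.50 − $2,928.00 = $130,986.50

$130,986.50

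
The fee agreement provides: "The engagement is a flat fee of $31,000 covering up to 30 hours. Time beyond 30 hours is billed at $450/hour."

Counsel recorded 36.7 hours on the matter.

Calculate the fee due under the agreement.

Flat fee: $31,000.00
Excess hours: 36.7 − 30 = 6.7
Overrun: 6.7 × $450 = $3,015.00
Total: $31,000.00 + $3,015.00 = $34,015.00

$34,015.00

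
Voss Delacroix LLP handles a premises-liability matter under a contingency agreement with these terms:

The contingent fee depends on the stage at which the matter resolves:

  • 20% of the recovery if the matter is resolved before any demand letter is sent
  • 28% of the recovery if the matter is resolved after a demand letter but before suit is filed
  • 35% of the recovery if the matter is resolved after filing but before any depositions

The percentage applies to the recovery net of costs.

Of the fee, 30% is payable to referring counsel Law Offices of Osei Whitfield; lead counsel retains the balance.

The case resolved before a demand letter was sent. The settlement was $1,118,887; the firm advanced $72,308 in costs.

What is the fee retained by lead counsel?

Fee base (net of costs): $1,118,887 − $72,308 = $1,046,579
The matter resolved before a demand letter was sent, so the 20% rate applies.
$1,046,579 × 20% = $209,315.80
Referral share: 30% of $209,315.80 = $62,794.74; lead counsel retains $209,315.80 − $62,794.74 = $146,521.06.

$146,521.06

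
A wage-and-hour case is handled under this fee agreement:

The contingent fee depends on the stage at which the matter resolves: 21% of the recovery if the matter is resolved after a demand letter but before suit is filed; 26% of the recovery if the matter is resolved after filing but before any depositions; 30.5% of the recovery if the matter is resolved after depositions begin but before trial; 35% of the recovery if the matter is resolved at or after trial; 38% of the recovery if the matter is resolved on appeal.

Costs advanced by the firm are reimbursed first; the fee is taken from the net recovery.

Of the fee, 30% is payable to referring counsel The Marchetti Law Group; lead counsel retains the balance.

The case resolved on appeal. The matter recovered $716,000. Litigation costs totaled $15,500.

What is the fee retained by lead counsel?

Fee base (net of costs): $716,000 − $15,500 = $700,500
The matter resolved on appeal, so the 38% rate applies.
$700,500 × 38% = $266,190.00
Referral share: 30% of $266,190.00 = $79,857.00; lead counsel retains $266,190.00 − $79,857.00 = $186,333.00.

$186,333.00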